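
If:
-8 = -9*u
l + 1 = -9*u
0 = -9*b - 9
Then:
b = -1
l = -9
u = 8/9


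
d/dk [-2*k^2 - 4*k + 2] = -4*k - 4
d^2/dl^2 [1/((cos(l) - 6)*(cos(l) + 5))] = (-4*sin(l)^4 + 123*sin(l)^2 + 105*cos(l)/4 + 3*cos(3*l)/4 - 57)/((cos(l) - 6)^3*(cos(l) + 5)^3)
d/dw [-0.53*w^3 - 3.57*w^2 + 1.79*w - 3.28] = -1.59*w^2 - 7.14*w + 1.79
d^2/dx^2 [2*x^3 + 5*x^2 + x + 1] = 12*x + 10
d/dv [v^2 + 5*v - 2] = 2*v + 5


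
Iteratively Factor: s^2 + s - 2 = (s - 1)*(s + 2)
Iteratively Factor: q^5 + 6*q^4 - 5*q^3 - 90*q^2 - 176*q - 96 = (q + 1)*(q^4 + 5*q^3 - 10*q^2 - 80*q - 96) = (q + 1)*(q + 4)*(q^3 + q^2 - 14*q - 24) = (q + 1)*(q + 2)*(q + 4)*(q^2 - q - 12) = (q - 4)*(q + 1)*(q + 2)*(q + 4)*(q + 3)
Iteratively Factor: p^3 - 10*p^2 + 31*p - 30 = (p - 5)*(p^2 - 5*p + 6) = (p - 5)*(p - 3)*(p - 2)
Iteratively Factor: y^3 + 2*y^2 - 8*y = (y + 4)*(y^2 - 2*y) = y*(y + 4)*(y - 2)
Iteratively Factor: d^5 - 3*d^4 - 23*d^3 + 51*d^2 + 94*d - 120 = (d - 5)*(d^4 + 2*d^3 - 13*d^2 - 14*d + 24) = (d - 5)*(d - 3)*(d^3 + 5*d^2 + 2*d - 8) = (d - 5)*(d - 3)*(d - 1)*(d^2 + 6*d + 8) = (d - 5)*(d - 3)*(d - 1)*(d + 4)*(d + 2)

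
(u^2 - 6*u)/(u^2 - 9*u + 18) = u/(u - 3)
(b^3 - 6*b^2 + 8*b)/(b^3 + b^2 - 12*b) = (b^2 - 6*b + 8)/(b^2 + b - 12)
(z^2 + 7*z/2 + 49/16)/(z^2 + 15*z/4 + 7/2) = (z + 7/4)/(z + 2)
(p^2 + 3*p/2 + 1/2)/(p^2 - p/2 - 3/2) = (2*p + 1)/(2*p - 3)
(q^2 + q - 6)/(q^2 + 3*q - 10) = (q + 3)/(q + 5)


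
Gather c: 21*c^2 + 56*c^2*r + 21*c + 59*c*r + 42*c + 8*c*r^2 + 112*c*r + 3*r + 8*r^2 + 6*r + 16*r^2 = c^2*(56*r + 21) + c*(8*r^2 + 171*r + 63) + 24*r^2 + 9*r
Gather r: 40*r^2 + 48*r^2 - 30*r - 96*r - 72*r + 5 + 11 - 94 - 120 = 88*r^2 - 198*r - 198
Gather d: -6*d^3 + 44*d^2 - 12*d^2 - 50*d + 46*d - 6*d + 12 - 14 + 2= -6*d^3 + 32*d^2 - 10*d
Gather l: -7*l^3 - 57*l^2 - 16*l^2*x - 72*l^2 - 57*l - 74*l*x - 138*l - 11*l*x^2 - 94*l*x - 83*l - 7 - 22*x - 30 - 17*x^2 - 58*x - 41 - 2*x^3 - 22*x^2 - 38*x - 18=-7*l^3 + l^2*(-16*x - 129) + l*(-11*x^2 - 168*x - 278) - 2*x^3 - 39*x^2 - 118*x - 96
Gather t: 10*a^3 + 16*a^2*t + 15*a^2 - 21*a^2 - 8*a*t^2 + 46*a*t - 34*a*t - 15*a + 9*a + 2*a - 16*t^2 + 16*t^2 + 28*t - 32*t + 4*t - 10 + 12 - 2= 10*a^3 - 6*a^2 - 8*a*t^2 - 4*a + t*(16*a^2 + 12*a)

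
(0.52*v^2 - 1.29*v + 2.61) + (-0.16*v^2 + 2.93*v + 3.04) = 0.36*v^2 + 1.64*v + 5.65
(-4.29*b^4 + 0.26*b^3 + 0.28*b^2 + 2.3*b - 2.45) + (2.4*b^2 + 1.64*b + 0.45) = -4.29*b^4 + 0.26*b^3 + 2.68*b^2 + 3.94*b - 2.0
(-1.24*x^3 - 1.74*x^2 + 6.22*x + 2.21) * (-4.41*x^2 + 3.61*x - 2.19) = 5.4684*x^5 + 3.197*x^4 - 30.996*x^3 + 16.5187*x^2 - 5.6437*x - 4.8399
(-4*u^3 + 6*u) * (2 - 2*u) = 8*u^4 - 8*u^3 - 12*u^2 + 12*u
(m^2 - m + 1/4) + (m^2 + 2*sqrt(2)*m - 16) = 2*m^2 - m + 2*sqrt(2)*m - 63/4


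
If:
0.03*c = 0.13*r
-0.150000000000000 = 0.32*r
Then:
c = -2.03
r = -0.47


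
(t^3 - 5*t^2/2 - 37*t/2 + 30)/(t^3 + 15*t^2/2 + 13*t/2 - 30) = (t - 5)/(t + 5)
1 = 1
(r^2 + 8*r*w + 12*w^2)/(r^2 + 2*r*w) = (r + 6*w)/r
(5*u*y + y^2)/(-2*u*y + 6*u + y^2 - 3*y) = y*(5*u + y)/(-2*u*y + 6*u + y^2 - 3*y)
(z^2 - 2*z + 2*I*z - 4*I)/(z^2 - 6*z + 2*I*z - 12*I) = (z - 2)/(z - 6)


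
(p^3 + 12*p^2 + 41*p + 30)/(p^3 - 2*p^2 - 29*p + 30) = (p^2 + 7*p + 6)/(p^2 - 7*p + 6)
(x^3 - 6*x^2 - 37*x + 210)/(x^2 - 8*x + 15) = (x^2 - x - 42)/(x - 3)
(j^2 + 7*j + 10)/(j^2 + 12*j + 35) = (j + 2)/(j + 7)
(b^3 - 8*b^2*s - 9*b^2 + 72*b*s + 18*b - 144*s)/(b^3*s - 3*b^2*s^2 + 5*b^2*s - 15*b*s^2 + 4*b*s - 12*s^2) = (b^3 - 8*b^2*s - 9*b^2 + 72*b*s + 18*b - 144*s)/(s*(b^3 - 3*b^2*s + 5*b^2 - 15*b*s + 4*b - 12*s))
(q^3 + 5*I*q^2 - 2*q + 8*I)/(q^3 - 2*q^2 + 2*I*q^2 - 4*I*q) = (q^2 + 3*I*q + 4)/(q*(q - 2))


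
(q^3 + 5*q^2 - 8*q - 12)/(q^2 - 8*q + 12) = (q^2 + 7*q + 6)/(q - 6)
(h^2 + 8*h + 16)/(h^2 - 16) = (h + 4)/(h - 4)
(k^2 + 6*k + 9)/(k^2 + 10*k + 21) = (k + 3)/(k + 7)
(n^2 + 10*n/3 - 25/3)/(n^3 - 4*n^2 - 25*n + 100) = (n - 5/3)/(n^2 - 9*n + 20)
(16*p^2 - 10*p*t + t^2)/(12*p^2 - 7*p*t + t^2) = (16*p^2 - 10*p*t + t^2)/(12*p^2 - 7*p*t + t^2)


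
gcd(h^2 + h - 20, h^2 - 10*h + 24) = h - 4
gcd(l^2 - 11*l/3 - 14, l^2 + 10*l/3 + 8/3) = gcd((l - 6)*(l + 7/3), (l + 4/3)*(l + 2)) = 1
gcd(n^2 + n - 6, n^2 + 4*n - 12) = n - 2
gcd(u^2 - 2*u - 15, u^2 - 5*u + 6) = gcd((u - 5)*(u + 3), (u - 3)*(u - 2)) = 1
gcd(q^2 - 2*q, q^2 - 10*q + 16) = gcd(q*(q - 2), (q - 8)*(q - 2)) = q - 2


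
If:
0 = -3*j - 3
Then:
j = -1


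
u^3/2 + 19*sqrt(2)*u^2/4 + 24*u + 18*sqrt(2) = (u/2 + sqrt(2))*(u + 3*sqrt(2)/2)*(u + 6*sqrt(2))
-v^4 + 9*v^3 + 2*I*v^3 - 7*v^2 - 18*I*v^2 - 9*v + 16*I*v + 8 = (v - 8)*(v - 1)*(I*v + 1)^2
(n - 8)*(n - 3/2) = n^2 - 19*n/2 + 12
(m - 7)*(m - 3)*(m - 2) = m^3 - 12*m^2 + 41*m - 42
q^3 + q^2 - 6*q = q*(q - 2)*(q + 3)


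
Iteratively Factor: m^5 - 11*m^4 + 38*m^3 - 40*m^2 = (m - 2)*(m^4 - 9*m^3 + 20*m^2) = (m - 5)*(m - 2)*(m^3 - 4*m^2) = (m - 5)*(m - 4)*(m - 2)*(m^2) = m*(m - 5)*(m - 4)*(m - 2)*(m)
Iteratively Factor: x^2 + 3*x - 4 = (x - 1)*(x + 4)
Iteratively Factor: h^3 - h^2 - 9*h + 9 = (h + 3)*(h^2 - 4*h + 3) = (h - 1)*(h + 3)*(h - 3)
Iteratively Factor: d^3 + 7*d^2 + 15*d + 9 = (d + 3)*(d^2 + 4*d + 3) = (d + 3)^2*(d + 1)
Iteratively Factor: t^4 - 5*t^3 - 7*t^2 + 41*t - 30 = (t - 1)*(t^3 - 4*t^2 - 11*t + 30) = (t - 5)*(t - 1)*(t^2 + t - 6) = (t - 5)*(t - 1)*(t + 3)*(t - 2)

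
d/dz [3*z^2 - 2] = 6*z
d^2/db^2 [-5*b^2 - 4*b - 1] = -10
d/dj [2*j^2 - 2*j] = 4*j - 2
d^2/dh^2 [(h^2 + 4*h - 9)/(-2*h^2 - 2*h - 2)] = 3*(-h^3 + 10*h^2 + 13*h + 1)/(h^6 + 3*h^5 + 6*h^4 + 7*h^3 + 6*h^2 + 3*h + 1)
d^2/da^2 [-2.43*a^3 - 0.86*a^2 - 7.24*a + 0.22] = -14.58*a - 1.72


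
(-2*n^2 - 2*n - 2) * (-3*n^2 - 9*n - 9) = 6*n^4 + 24*n^3 + 42*n^2 + 36*n + 18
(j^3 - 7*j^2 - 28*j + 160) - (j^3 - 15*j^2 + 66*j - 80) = 8*j^2 - 94*j + 240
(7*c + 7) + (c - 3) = 8*c + 4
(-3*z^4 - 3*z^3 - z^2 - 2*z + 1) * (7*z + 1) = -21*z^5 - 24*z^4 - 10*z^3 - 15*z^2 + 5*z + 1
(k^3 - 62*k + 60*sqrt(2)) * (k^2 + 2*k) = k^5 + 2*k^4 - 62*k^3 - 124*k^2 + 60*sqrt(2)*k^2 + 120*sqrt(2)*k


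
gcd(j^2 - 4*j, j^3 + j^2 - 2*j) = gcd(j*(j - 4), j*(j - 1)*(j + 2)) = j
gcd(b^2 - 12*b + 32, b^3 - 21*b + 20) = b - 4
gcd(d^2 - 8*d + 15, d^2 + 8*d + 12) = 1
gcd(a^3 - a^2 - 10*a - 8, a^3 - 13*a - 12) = a^2 - 3*a - 4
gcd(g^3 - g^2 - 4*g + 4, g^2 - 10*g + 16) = g - 2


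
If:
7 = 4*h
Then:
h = 7/4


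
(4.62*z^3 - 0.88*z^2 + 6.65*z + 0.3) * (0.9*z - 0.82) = 4.158*z^4 - 4.5804*z^3 + 6.7066*z^2 - 5.183*z - 0.246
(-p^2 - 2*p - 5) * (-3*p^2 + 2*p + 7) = 3*p^4 + 4*p^3 + 4*p^2 - 24*p - 35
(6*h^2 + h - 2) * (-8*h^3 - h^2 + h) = -48*h^5 - 14*h^4 + 21*h^3 + 3*h^2 - 2*h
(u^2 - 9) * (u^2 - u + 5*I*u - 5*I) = u^4 - u^3 + 5*I*u^3 - 9*u^2 - 5*I*u^2 + 9*u - 45*I*u + 45*I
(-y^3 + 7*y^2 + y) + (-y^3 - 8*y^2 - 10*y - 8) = -2*y^3 - y^2 - 9*y - 8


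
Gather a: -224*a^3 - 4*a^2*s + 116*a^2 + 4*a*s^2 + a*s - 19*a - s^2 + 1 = -224*a^3 + a^2*(116 - 4*s) + a*(4*s^2 + s - 19) - s^2 + 1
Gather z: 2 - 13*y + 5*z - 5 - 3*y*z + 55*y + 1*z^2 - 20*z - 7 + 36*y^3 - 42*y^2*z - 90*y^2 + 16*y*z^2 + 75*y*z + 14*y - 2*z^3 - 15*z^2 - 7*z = 36*y^3 - 90*y^2 + 56*y - 2*z^3 + z^2*(16*y - 14) + z*(-42*y^2 + 72*y - 22) - 10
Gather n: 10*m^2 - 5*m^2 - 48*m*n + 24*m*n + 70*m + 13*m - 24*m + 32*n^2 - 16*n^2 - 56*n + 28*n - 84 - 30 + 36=5*m^2 + 59*m + 16*n^2 + n*(-24*m - 28) - 78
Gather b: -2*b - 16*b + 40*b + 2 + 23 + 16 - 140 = 22*b - 99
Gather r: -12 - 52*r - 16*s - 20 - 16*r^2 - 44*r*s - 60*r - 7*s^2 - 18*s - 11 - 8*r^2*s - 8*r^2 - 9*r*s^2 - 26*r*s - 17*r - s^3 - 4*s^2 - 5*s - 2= r^2*(-8*s - 24) + r*(-9*s^2 - 70*s - 129) - s^3 - 11*s^2 - 39*s - 45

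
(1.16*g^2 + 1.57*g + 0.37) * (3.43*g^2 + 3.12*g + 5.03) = 3.9788*g^4 + 9.0043*g^3 + 12.0023*g^2 + 9.0515*g + 1.8611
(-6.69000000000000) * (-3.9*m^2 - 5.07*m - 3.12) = 26.091*m^2 + 33.9183*m + 20.8728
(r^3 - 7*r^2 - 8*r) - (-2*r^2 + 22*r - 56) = r^3 - 5*r^2 - 30*r + 56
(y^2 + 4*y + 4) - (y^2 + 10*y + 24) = -6*y - 20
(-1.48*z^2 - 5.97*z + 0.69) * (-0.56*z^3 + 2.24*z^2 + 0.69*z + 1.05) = 0.8288*z^5 + 0.028*z^4 - 14.7804*z^3 - 4.1277*z^2 - 5.7924*z + 0.7245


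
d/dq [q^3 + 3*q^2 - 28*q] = 3*q^2 + 6*q - 28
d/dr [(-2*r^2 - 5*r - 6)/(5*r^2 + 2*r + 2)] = (21*r^2 + 52*r + 2)/(25*r^4 + 20*r^3 + 24*r^2 + 8*r + 4)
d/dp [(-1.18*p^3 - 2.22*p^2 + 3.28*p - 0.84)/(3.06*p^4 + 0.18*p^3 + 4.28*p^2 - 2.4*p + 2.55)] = (3.6108*p^6 + 13.5864*p^5 - 34.7612*p^4 + 14.7648*p^3 - 17.2838*p^2 - 4.1316*p + 6.348)/(9.3636*p^8 + 1.1016*p^7 + 26.226*p^6 - 13.1472*p^5 + 33.0604*p^4 - 19.626*p^3 + 27.588*p^2 - 12.24*p + 6.5025)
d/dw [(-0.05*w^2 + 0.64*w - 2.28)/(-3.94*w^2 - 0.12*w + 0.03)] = (2.5276*w^2 - 17.9694*w - 0.2544)/(15.5236*w^4 + 0.9456*w^3 - 0.222*w^2 - 0.0072*w + 0.0009)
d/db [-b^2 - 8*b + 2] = -2*b - 8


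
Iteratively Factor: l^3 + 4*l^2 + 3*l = (l + 1)*(l^2 + 3*l) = (l + 1)*(l + 3)*(l)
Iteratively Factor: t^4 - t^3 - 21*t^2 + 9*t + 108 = (t + 3)*(t^3 - 4*t^2 - 9*t + 36) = (t + 3)^2*(t^2 - 7*t + 12) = (t - 4)*(t + 3)^2*(t - 3)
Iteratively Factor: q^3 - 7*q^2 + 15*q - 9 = (q - 3)*(q^2 - 4*q + 3) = (q - 3)^2*(q - 1)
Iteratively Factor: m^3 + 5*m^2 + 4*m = (m + 1)*(m^2 + 4*m) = m*(m + 1)*(m + 4)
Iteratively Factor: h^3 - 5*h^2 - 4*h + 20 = (h + 2)*(h^2 - 7*h + 10) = (h - 5)*(h + 2)*(h - 2)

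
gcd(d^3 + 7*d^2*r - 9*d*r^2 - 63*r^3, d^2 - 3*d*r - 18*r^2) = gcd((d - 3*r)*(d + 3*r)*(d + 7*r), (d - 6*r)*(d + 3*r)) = d + 3*r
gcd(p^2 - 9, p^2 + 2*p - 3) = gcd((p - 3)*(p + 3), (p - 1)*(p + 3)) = p + 3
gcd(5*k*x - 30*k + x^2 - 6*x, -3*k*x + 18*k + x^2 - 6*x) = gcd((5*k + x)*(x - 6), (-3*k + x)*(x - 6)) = x - 6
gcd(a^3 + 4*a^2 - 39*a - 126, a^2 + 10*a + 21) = a^2 + 10*a + 21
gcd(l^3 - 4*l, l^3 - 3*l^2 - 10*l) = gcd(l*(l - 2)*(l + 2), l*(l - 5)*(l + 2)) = l^2 + 2*l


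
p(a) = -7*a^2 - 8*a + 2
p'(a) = -14*a - 8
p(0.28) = -0.79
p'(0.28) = -11.92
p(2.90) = -80.07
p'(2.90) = -48.60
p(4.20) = -155.08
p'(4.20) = -66.80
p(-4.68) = -113.88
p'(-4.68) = 57.52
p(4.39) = -168.02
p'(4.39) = -69.46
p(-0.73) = 4.11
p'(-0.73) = 2.22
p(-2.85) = -32.06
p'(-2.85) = 31.90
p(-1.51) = -1.88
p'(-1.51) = 13.14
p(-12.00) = -910.00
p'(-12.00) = 160.00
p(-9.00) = -493.00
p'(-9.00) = 118.00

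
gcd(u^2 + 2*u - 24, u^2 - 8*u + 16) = u - 4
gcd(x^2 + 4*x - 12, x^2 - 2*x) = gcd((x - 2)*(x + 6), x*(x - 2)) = x - 2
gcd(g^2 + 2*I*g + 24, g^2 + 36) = g + 6*I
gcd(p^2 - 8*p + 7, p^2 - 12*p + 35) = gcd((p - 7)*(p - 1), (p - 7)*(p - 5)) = p - 7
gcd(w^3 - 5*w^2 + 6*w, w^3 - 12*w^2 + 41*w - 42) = w^2 - 5*w + 6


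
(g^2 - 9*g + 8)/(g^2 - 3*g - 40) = (g - 1)/(g + 5)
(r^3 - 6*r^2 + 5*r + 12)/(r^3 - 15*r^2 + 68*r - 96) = (r + 1)/(r - 8)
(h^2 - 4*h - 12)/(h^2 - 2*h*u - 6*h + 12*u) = (-h - 2)/(-h + 2*u)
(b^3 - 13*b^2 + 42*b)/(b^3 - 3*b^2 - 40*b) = (-b^2 + 13*b - 42)/(-b^2 + 3*b + 40)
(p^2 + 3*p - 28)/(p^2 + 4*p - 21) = (p - 4)/(p - 3)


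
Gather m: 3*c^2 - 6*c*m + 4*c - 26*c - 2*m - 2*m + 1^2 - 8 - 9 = 3*c^2 - 22*c + m*(-6*c - 4) - 16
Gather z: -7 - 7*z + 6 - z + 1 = -8*z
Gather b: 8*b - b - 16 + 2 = 7*b - 14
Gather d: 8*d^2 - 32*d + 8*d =8*d^2 - 24*d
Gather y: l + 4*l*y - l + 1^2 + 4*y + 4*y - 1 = y*(4*l + 8)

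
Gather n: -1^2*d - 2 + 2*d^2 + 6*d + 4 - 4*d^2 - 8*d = -2*d^2 - 3*d + 2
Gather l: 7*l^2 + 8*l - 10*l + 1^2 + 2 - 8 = 7*l^2 - 2*l - 5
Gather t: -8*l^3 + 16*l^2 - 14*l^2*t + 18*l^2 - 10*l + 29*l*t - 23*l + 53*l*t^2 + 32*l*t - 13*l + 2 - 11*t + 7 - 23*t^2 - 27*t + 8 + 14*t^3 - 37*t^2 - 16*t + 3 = -8*l^3 + 34*l^2 - 46*l + 14*t^3 + t^2*(53*l - 60) + t*(-14*l^2 + 61*l - 54) + 20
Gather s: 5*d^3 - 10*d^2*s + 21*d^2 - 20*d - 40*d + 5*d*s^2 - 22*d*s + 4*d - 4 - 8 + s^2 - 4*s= 5*d^3 + 21*d^2 - 56*d + s^2*(5*d + 1) + s*(-10*d^2 - 22*d - 4) - 12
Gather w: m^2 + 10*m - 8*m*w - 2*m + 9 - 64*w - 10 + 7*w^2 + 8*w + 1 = m^2 + 8*m + 7*w^2 + w*(-8*m - 56)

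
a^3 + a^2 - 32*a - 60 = (a - 6)*(a + 2)*(a + 5)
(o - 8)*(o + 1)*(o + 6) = o^3 - o^2 - 50*o - 48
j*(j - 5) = j^2 - 5*j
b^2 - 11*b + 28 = (b - 7)*(b - 4)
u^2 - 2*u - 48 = (u - 8)*(u + 6)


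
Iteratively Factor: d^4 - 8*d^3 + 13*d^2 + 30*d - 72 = (d - 3)*(d^3 - 5*d^2 - 2*d + 24) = (d - 4)*(d - 3)*(d^2 - d - 6) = (d - 4)*(d - 3)^2*(d + 2)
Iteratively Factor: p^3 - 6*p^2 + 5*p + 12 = (p - 4)*(p^2 - 2*p - 3) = (p - 4)*(p - 3)*(p + 1)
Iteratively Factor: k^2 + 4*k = (k + 4)*(k)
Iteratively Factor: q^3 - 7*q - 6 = (q + 2)*(q^2 - 2*q - 3) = (q - 3)*(q + 2)*(q + 1)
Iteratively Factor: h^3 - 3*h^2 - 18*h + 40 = (h + 4)*(h^2 - 7*h + 10) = (h - 2)*(h + 4)*(h - 5)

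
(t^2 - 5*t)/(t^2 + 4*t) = (t - 5)/(t + 4)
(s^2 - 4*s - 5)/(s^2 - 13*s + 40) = (s + 1)/(s - 8)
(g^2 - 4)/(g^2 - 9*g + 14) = (g + 2)/(g - 7)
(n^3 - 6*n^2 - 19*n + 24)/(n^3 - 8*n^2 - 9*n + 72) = (n - 1)/(n - 3)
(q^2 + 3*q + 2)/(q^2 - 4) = (q + 1)/(q - 2)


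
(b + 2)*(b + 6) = b^2 + 8*b + 12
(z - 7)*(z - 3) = z^2 - 10*z + 21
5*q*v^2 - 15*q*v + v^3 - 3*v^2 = v*(5*q + v)*(v - 3)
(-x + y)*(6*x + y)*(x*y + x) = -6*x^3*y - 6*x^3 + 5*x^2*y^2 + 5*x^2*y + x*y^3 + x*y^2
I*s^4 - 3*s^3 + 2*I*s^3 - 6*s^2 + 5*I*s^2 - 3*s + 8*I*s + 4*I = (s + 1)*(s - I)*(s + 4*I)*(I*s + I)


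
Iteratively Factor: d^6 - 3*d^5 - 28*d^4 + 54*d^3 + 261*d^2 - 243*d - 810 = (d - 3)*(d^5 - 28*d^3 - 30*d^2 + 171*d + 270) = (d - 3)*(d + 3)*(d^4 - 3*d^3 - 19*d^2 + 27*d + 90) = (d - 5)*(d - 3)*(d + 3)*(d^3 + 2*d^2 - 9*d - 18) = (d - 5)*(d - 3)*(d + 3)^2*(d^2 - d - 6) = (d - 5)*(d - 3)^2*(d + 3)^2*(d + 2)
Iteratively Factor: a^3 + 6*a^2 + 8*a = (a)*(a^2 + 6*a + 8) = a*(a + 4)*(a + 2)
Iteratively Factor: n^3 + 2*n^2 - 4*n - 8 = (n + 2)*(n^2 - 4) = (n - 2)*(n + 2)*(n + 2)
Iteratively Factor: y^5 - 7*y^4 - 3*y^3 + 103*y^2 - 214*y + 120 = (y - 3)*(y^4 - 4*y^3 - 15*y^2 + 58*y - 40) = (y - 5)*(y - 3)*(y^3 + y^2 - 10*y + 8) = (y - 5)*(y - 3)*(y + 4)*(y^2 - 3*y + 2) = (y - 5)*(y - 3)*(y - 2)*(y + 4)*(y - 1)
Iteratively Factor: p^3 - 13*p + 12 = (p + 4)*(p^2 - 4*p + 3) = (p - 1)*(p + 4)*(p - 3)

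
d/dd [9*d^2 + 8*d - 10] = 18*d + 8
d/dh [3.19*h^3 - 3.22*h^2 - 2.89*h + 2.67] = 9.57*h^2 - 6.44*h - 2.89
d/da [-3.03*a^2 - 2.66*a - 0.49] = -6.06*a - 2.66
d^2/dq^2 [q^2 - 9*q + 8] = 2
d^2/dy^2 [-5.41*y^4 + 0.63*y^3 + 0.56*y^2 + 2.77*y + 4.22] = -64.92*y^2 + 3.78*y + 1.12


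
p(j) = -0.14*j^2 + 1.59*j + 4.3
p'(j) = 1.59 - 0.28*j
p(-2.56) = -0.69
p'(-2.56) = 2.31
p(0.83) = 5.52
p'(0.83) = 1.36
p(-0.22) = 3.94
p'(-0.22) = 1.65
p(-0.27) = 3.86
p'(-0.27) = 1.67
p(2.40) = 7.31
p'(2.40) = 0.92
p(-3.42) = -2.78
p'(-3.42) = 2.55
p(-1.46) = 1.68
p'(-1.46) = 2.00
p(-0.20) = 3.98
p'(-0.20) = 1.65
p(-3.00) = -1.73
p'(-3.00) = 2.43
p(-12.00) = -34.94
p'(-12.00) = 4.95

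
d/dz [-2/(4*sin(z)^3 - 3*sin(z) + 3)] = 6*(4*sin(z)^2 - 1)*cos(z)/(sin(3*z) - 3)^2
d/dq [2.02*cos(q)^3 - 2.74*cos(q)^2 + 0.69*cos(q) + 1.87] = (-6.06*cos(q)^2 + 5.48*cos(q) - 0.69)*sin(q)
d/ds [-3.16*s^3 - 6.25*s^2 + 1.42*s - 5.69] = -9.48*s^2 - 12.5*s + 1.42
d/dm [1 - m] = -1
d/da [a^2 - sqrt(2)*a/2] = 2*a - sqrt(2)/2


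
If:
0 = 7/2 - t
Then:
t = 7/2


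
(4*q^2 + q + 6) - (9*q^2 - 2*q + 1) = -5*q^2 + 3*q + 5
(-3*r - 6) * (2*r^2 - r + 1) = -6*r^3 - 9*r^2 + 3*r - 6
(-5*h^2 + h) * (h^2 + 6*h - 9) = -5*h^4 - 29*h^3 + 51*h^2 - 9*h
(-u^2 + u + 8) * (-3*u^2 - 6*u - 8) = 3*u^4 + 3*u^3 - 22*u^2 - 56*u - 64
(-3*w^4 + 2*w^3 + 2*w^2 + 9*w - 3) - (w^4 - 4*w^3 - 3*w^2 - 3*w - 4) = -4*w^4 + 6*w^3 + 5*w^2 + 12*w + 1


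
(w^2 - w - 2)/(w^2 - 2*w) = (w + 1)/w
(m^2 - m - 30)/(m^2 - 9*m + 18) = (m + 5)/(m - 3)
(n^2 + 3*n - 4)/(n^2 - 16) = (n - 1)/(n - 4)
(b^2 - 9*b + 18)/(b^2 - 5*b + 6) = (b - 6)/(b - 2)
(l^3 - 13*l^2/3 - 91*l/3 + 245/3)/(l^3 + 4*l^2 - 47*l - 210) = (l - 7/3)/(l + 6)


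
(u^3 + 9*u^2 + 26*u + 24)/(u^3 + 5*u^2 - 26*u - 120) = (u^2 + 5*u + 6)/(u^2 + u - 30)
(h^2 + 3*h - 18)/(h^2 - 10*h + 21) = (h + 6)/(h - 7)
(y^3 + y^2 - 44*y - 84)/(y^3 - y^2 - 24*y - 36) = (y^2 - y - 42)/(y^2 - 3*y - 18)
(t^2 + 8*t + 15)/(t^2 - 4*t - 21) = (t + 5)/(t - 7)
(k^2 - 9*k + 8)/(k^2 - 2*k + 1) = (k - 8)/(k - 1)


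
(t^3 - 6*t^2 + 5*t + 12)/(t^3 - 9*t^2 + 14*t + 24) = (t - 3)/(t - 6)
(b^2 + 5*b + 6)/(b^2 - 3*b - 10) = (b + 3)/(b - 5)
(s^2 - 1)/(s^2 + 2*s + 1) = (s - 1)/(s + 1)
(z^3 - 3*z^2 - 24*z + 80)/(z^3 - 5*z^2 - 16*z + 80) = (z^2 + z - 20)/(z^2 - z - 20)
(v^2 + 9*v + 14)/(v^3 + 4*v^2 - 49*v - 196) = (v + 2)/(v^2 - 3*v - 28)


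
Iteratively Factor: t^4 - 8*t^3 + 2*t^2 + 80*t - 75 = (t - 1)*(t^3 - 7*t^2 - 5*t + 75) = (t - 5)*(t - 1)*(t^2 - 2*t - 15) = (t - 5)^2*(t - 1)*(t + 3)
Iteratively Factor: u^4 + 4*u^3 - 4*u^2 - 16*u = (u + 4)*(u^3 - 4*u) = (u - 2)*(u + 4)*(u^2 + 2*u) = u*(u - 2)*(u + 4)*(u + 2)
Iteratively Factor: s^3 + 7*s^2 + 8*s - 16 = (s - 1)*(s^2 + 8*s + 16) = (s - 1)*(s + 4)*(s + 4)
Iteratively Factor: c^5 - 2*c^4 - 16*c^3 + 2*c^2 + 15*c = (c + 3)*(c^4 - 5*c^3 - c^2 + 5*c) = (c - 5)*(c + 3)*(c^3 - c) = (c - 5)*(c - 1)*(c + 3)*(c^2 + c) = c*(c - 5)*(c - 1)*(c + 3)*(c + 1)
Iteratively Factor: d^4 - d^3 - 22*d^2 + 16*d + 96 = (d + 4)*(d^3 - 5*d^2 - 2*d + 24) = (d - 4)*(d + 4)*(d^2 - d - 6) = (d - 4)*(d + 2)*(d + 4)*(d - 3)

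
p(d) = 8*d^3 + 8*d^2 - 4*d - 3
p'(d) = 24*d^2 + 16*d - 4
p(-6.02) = -1434.33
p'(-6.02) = 769.45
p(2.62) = 185.31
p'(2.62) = 202.67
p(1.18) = 16.56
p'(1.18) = 48.30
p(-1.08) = 0.57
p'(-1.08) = 6.71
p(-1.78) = -15.65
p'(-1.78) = 43.56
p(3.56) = 445.09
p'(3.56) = 357.13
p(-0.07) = -2.68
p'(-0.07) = -5.00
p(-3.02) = -138.31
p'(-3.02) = 166.57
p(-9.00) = -5151.00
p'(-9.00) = 1796.00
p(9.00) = 6441.00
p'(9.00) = 2084.00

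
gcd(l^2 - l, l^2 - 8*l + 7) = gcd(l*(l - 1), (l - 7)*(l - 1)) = l - 1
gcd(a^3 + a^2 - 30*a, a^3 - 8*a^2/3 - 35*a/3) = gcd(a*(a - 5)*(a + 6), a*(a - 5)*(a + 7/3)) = a^2 - 5*a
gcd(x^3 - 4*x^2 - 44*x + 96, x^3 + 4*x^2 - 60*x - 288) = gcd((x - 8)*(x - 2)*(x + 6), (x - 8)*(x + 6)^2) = x^2 - 2*x - 48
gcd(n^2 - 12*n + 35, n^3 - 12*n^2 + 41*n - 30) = n - 5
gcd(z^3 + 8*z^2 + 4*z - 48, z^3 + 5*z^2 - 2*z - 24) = z^2 + 2*z - 8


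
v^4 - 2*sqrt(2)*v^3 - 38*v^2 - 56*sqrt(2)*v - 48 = (v - 6*sqrt(2))*(v + sqrt(2))^2*(v + 2*sqrt(2))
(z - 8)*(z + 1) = z^2 - 7*z - 8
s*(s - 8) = s^2 - 8*s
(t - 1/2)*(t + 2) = t^2 + 3*t/2 - 1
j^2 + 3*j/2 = j*(j + 3/2)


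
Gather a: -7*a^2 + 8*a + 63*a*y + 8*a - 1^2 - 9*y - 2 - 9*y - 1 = -7*a^2 + a*(63*y + 16) - 18*y - 4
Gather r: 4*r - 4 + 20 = 4*r + 16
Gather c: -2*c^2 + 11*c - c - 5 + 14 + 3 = -2*c^2 + 10*c + 12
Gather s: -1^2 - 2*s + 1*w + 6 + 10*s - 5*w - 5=8*s - 4*w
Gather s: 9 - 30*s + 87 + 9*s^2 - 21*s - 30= 9*s^2 - 51*s + 66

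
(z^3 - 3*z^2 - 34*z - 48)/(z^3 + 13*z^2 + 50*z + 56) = (z^2 - 5*z - 24)/(z^2 + 11*z + 28)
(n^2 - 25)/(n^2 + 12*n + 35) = (n - 5)/(n + 7)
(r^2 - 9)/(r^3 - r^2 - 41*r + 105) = (r + 3)/(r^2 + 2*r - 35)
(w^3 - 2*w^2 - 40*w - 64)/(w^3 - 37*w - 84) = (w^2 - 6*w - 16)/(w^2 - 4*w - 21)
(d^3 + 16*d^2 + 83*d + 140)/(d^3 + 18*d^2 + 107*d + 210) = (d + 4)/(d + 6)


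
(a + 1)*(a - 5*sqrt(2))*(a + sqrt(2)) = a^3 - 4*sqrt(2)*a^2 + a^2 - 10*a - 4*sqrt(2)*a - 10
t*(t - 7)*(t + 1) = t^3 - 6*t^2 - 7*t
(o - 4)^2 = o^2 - 8*o + 16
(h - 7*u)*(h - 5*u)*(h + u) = h^3 - 11*h^2*u + 23*h*u^2 + 35*u^3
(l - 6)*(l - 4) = l^2 - 10*l + 24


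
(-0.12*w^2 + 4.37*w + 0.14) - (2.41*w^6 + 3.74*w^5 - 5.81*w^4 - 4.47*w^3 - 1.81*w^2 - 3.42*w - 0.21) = -2.41*w^6 - 3.74*w^5 + 5.81*w^4 + 4.47*w^3 + 1.69*w^2 + 7.79*w + 0.35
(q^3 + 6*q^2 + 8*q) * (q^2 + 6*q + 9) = q^5 + 12*q^4 + 53*q^3 + 102*q^2 + 72*q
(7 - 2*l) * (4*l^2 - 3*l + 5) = -8*l^3 + 34*l^2 - 31*l + 35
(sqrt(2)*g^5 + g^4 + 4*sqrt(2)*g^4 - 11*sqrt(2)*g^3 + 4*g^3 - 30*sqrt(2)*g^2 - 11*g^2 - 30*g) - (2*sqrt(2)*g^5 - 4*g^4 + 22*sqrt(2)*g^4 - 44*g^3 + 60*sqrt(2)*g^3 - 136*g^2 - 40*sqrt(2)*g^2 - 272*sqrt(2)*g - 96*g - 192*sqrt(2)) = -sqrt(2)*g^5 - 18*sqrt(2)*g^4 + 5*g^4 - 71*sqrt(2)*g^3 + 48*g^3 + 10*sqrt(2)*g^2 + 125*g^2 + 66*g + 272*sqrt(2)*g + 192*sqrt(2)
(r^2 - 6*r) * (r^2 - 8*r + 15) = r^4 - 14*r^3 + 63*r^2 - 90*r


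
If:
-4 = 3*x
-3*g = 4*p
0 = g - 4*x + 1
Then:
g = -19/3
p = 19/4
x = -4/3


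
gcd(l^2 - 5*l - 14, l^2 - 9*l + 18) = 1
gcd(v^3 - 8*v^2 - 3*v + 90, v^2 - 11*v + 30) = v^2 - 11*v + 30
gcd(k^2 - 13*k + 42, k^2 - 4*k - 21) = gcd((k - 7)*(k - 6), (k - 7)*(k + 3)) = k - 7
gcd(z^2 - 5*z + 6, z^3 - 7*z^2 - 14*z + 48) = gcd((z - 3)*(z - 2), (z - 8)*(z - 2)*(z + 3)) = z - 2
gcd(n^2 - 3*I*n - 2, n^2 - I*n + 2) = n - 2*I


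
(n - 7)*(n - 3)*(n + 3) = n^3 - 7*n^2 - 9*n + 63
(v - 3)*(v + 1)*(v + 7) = v^3 + 5*v^2 - 17*v - 21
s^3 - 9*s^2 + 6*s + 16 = (s - 8)*(s - 2)*(s + 1)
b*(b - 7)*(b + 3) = b^3 - 4*b^2 - 21*b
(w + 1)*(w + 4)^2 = w^3 + 9*w^2 + 24*w + 16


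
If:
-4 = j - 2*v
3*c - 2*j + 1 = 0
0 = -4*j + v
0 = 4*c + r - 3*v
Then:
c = 1/21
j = 4/7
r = 20/3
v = 16/7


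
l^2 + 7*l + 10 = (l + 2)*(l + 5)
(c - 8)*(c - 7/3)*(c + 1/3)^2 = c^4 - 29*c^3/3 + 107*c^2/9 + 305*c/27 + 56/27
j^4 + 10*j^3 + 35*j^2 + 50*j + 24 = (j + 1)*(j + 2)*(j + 3)*(j + 4)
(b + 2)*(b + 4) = b^2 + 6*b + 8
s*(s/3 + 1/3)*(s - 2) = s^3/3 - s^2/3 - 2*s/3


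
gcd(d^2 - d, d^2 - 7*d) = d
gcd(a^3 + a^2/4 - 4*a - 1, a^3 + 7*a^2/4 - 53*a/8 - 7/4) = a^2 - 7*a/4 - 1/2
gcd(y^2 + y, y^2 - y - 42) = 1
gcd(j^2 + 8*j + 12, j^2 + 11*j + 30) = j + 6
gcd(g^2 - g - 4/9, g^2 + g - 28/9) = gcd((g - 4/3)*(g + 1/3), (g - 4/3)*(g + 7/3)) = g - 4/3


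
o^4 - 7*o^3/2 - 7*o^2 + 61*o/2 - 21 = (o - 7/2)*(o - 2)*(o - 1)*(o + 3)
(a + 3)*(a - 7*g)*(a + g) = a^3 - 6*a^2*g + 3*a^2 - 7*a*g^2 - 18*a*g - 21*g^2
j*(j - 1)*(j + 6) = j^3 + 5*j^2 - 6*j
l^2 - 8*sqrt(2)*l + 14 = (l - 7*sqrt(2))*(l - sqrt(2))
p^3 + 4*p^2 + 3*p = p*(p + 1)*(p + 3)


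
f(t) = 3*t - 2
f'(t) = 3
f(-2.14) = -8.42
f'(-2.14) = 3.00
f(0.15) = -1.55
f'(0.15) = 3.00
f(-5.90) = -19.70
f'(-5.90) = 3.00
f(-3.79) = -13.37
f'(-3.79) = 3.00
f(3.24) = 7.72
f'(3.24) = 3.00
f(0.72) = 0.16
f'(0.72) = 3.00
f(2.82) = 6.46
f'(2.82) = 3.00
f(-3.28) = -11.84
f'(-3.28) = 3.00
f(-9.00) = -29.00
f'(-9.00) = 3.00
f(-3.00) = -11.00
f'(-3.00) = 3.00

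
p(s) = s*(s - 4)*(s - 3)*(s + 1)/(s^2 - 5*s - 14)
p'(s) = s*(5 - 2*s)*(s - 4)*(s - 3)*(s + 1)/(s^2 - 5*s - 14)^2 + s*(s - 4)*(s - 3)/(s^2 - 5*s - 14) + s*(s - 4)*(s + 1)/(s^2 - 5*s - 14) + s*(s - 3)*(s + 1)/(s^2 - 5*s - 14) + (s - 4)*(s - 3)*(s + 1)/(s^2 - 5*s - 14) = (2*s^5 - 21*s^4 + 4*s^3 + 215*s^2 - 140*s - 168)/(s^4 - 10*s^3 - 3*s^2 + 140*s + 196)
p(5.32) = -8.37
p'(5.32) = -16.69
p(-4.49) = 34.83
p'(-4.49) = -9.47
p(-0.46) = 0.33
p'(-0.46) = -0.45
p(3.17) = 0.09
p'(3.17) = 0.50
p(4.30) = -0.52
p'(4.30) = -2.47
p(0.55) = -0.44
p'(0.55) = -0.67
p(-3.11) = 25.40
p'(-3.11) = -2.54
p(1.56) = -0.72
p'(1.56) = 0.12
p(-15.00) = 251.12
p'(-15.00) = -31.11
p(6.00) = -31.50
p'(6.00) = -63.56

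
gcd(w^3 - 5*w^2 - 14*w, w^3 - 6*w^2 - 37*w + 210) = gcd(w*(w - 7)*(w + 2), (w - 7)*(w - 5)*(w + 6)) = w - 7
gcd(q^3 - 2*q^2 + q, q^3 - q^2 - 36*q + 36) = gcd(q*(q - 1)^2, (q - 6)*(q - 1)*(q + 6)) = q - 1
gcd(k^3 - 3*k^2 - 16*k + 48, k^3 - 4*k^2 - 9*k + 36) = k^2 - 7*k + 12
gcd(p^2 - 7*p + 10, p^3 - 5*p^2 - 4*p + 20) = p^2 - 7*p + 10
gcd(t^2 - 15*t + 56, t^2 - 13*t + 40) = t - 8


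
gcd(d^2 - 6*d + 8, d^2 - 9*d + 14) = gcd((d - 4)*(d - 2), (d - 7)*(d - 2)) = d - 2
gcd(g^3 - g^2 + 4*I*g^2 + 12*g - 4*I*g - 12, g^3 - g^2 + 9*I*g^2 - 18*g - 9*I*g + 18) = g^2 + g*(-1 + 6*I) - 6*I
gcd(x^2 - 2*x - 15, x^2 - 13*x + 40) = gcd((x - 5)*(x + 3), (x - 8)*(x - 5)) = x - 5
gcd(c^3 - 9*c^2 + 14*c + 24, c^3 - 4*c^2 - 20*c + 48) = c - 6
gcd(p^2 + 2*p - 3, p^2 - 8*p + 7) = p - 1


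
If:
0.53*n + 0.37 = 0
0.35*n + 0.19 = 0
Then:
No Solution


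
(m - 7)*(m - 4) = m^2 - 11*m + 28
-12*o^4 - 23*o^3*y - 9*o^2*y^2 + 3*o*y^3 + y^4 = (-3*o + y)*(o + y)^2*(4*o + y)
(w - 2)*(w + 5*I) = w^2 - 2*w + 5*I*w - 10*I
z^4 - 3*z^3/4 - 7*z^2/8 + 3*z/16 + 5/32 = (z - 5/4)*(z - 1/2)*(z + 1/2)^2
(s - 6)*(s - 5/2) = s^2 - 17*s/2 + 15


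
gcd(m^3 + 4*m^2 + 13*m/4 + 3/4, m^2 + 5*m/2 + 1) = m + 1/2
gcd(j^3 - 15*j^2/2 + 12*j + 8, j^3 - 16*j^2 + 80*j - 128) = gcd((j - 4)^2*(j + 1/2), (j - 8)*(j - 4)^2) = j^2 - 8*j + 16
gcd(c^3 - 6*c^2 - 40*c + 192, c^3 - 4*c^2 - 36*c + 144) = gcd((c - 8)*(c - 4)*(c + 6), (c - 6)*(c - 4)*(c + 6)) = c^2 + 2*c - 24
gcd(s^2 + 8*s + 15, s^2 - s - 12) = s + 3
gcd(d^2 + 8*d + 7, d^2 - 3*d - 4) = d + 1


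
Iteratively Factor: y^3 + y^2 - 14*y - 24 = (y + 2)*(y^2 - y - 12) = (y + 2)*(y + 3)*(y - 4)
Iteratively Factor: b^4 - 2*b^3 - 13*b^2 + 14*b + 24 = (b + 1)*(b^3 - 3*b^2 - 10*b + 24) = (b - 4)*(b + 1)*(b^2 + b - 6) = (b - 4)*(b + 1)*(b + 3)*(b - 2)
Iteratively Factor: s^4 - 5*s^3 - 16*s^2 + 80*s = (s + 4)*(s^3 - 9*s^2 + 20*s) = (s - 5)*(s + 4)*(s^2 - 4*s) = s*(s - 5)*(s + 4)*(s - 4)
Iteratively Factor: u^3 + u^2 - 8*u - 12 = (u - 3)*(u^2 + 4*u + 4) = (u - 3)*(u + 2)*(u + 2)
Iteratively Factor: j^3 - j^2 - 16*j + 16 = (j - 4)*(j^2 + 3*j - 4) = (j - 4)*(j - 1)*(j + 4)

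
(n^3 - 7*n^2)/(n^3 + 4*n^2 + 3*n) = n*(n - 7)/(n^2 + 4*n + 3)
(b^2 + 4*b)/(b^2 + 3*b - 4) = b/(b - 1)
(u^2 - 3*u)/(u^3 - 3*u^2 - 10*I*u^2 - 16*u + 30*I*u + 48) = u/(u^2 - 10*I*u - 16)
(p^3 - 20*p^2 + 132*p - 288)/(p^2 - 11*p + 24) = (p^2 - 12*p + 36)/(p - 3)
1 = 1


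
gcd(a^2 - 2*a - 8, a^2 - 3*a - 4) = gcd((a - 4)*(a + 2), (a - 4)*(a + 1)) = a - 4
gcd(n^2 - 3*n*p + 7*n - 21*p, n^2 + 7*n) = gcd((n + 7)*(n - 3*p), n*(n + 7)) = n + 7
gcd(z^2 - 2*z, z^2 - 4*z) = z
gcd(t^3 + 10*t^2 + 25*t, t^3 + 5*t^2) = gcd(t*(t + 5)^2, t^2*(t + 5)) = t^2 + 5*t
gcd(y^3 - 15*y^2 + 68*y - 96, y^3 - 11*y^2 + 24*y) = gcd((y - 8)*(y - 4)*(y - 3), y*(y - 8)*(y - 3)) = y^2 - 11*y + 24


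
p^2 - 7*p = p*(p - 7)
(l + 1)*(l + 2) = l^2 + 3*l + 2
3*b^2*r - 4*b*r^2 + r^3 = r*(-3*b + r)*(-b + r)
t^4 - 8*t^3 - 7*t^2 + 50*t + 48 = (t - 8)*(t - 3)*(t + 1)*(t + 2)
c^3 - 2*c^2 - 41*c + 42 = (c - 7)*(c - 1)*(c + 6)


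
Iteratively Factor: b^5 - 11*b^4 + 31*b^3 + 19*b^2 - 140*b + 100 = (b - 1)*(b^4 - 10*b^3 + 21*b^2 + 40*b - 100) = (b - 1)*(b + 2)*(b^3 - 12*b^2 + 45*b - 50) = (b - 2)*(b - 1)*(b + 2)*(b^2 - 10*b + 25) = (b - 5)*(b - 2)*(b - 1)*(b + 2)*(b - 5)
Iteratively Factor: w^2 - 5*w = (w)*(w - 5)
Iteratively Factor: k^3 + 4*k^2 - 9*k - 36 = (k + 3)*(k^2 + k - 12) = (k + 3)*(k + 4)*(k - 3)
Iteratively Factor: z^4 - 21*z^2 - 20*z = (z + 4)*(z^3 - 4*z^2 - 5*z) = (z - 5)*(z + 4)*(z^2 + z) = (z - 5)*(z + 1)*(z + 4)*(z)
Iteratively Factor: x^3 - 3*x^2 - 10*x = (x + 2)*(x^2 - 5*x) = (x - 5)*(x + 2)*(x)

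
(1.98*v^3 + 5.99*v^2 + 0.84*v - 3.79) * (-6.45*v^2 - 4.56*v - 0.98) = -12.771*v^5 - 47.6643*v^4 - 34.6728*v^3 + 14.7449*v^2 + 16.4592*v + 3.7142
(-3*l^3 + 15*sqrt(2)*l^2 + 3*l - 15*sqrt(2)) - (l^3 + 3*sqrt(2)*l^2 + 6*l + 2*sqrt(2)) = -4*l^3 + 12*sqrt(2)*l^2 - 3*l - 17*sqrt(2)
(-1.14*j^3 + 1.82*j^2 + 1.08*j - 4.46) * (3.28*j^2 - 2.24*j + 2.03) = -3.7392*j^5 + 8.5232*j^4 - 2.8486*j^3 - 13.3534*j^2 + 12.1828*j - 9.0538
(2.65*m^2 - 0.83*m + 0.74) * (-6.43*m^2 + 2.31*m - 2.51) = -17.0395*m^4 + 11.4584*m^3 - 13.327*m^2 + 3.7927*m - 1.8574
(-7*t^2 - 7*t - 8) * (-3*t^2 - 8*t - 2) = 21*t^4 + 77*t^3 + 94*t^2 + 78*t + 16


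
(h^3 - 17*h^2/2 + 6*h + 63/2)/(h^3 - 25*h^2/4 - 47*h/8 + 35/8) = 4*(2*h^2 - 3*h - 9)/(8*h^2 + 6*h - 5)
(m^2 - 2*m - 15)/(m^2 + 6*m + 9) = (m - 5)/(m + 3)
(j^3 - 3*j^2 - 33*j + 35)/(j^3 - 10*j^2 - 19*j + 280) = (j - 1)/(j - 8)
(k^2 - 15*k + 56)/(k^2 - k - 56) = (k - 7)/(k + 7)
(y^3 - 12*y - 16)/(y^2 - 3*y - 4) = (y^2 + 4*y + 4)/(y + 1)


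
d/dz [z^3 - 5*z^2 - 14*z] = 3*z^2 - 10*z - 14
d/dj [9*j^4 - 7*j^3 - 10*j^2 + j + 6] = 36*j^3 - 21*j^2 - 20*j + 1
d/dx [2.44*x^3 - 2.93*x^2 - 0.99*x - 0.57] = 7.32*x^2 - 5.86*x - 0.99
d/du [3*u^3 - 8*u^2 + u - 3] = 9*u^2 - 16*u + 1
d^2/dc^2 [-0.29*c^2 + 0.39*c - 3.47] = -0.580000000000000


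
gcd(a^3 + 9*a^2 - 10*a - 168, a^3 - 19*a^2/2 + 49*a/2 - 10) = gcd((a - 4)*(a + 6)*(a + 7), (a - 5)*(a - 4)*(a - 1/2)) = a - 4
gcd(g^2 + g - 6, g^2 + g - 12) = 1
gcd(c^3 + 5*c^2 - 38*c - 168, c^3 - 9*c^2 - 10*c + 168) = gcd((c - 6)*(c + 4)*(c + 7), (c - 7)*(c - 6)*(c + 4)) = c^2 - 2*c - 24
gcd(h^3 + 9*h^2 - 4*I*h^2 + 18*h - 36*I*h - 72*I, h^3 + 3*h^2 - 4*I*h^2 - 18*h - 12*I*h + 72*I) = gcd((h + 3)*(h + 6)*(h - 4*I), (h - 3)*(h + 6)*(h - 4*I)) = h^2 + h*(6 - 4*I) - 24*I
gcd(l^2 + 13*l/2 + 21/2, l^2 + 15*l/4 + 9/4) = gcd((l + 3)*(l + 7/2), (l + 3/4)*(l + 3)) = l + 3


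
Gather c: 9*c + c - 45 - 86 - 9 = 10*c - 140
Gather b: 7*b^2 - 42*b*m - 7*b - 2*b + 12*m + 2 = 7*b^2 + b*(-42*m - 9) + 12*m + 2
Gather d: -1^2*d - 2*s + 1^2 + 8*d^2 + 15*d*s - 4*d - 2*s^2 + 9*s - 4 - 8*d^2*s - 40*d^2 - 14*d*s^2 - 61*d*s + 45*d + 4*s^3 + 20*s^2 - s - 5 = d^2*(-8*s - 32) + d*(-14*s^2 - 46*s + 40) + 4*s^3 + 18*s^2 + 6*s - 8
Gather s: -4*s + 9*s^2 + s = 9*s^2 - 3*s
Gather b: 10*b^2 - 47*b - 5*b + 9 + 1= 10*b^2 - 52*b + 10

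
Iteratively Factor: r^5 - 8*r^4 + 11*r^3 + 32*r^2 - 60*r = (r + 2)*(r^4 - 10*r^3 + 31*r^2 - 30*r) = (r - 3)*(r + 2)*(r^3 - 7*r^2 + 10*r) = (r - 3)*(r - 2)*(r + 2)*(r^2 - 5*r) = r*(r - 3)*(r - 2)*(r + 2)*(r - 5)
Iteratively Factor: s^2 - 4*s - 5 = (s - 5)*(s + 1)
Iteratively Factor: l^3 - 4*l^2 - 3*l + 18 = (l - 3)*(l^2 - l - 6) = (l - 3)*(l + 2)*(l - 3)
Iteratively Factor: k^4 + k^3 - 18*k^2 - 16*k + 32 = (k + 2)*(k^3 - k^2 - 16*k + 16) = (k + 2)*(k + 4)*(k^2 - 5*k + 4) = (k - 1)*(k + 2)*(k + 4)*(k - 4)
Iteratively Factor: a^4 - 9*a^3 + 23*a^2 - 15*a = (a)*(a^3 - 9*a^2 + 23*a - 15) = a*(a - 1)*(a^2 - 8*a + 15) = a*(a - 3)*(a - 1)*(a - 5)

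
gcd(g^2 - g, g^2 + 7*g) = g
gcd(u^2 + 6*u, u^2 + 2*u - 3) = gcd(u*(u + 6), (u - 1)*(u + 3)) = 1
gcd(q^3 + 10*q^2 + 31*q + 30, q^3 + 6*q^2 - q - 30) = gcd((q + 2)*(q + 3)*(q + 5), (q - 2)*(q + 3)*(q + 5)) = q^2 + 8*q + 15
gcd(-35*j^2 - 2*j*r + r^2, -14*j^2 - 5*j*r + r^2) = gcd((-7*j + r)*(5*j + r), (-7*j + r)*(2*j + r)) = -7*j + r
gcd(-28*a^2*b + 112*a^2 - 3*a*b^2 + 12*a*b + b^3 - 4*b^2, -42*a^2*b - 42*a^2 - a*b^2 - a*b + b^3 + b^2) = 7*a - b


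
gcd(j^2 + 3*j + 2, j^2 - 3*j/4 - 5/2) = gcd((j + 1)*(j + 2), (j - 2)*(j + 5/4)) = 1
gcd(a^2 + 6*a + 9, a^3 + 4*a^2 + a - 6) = a + 3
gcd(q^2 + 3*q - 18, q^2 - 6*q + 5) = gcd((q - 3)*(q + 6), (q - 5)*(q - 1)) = 1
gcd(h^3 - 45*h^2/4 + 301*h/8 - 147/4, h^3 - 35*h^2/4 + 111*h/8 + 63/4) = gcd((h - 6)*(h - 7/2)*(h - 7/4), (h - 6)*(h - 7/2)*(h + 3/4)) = h^2 - 19*h/2 + 21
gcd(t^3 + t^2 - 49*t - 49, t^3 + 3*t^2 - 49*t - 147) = t^2 - 49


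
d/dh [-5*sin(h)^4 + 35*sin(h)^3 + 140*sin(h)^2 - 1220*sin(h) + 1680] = 5*(-4*sin(h)^3 + 21*sin(h)^2 + 56*sin(h) - 244)*cos(h)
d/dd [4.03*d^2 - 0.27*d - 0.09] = 8.06*d - 0.27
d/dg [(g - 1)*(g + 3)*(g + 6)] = 3*g^2 + 16*g + 9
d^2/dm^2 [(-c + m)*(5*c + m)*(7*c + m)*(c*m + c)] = 2*c*(23*c^2 + 33*c*m + 11*c + 6*m^2 + 3*m)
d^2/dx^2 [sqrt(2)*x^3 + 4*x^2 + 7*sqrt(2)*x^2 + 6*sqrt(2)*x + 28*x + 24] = 6*sqrt(2)*x + 8 + 14*sqrt(2)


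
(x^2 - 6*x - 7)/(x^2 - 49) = (x + 1)/(x + 7)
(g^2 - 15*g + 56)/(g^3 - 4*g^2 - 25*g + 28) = (g - 8)/(g^2 + 3*g - 4)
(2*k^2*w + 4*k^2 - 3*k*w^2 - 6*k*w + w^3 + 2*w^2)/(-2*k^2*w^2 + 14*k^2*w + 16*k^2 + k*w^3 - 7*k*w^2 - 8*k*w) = (-k*w - 2*k + w^2 + 2*w)/(k*(w^2 - 7*w - 8))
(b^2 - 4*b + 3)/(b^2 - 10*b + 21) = (b - 1)/(b - 7)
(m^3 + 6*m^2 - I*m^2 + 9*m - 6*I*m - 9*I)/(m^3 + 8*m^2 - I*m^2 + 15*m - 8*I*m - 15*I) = (m + 3)/(m + 5)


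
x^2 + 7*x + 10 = (x + 2)*(x + 5)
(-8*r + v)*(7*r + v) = -56*r^2 - r*v + v^2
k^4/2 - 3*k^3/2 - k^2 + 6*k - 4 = (k/2 + 1)*(k - 2)^2*(k - 1)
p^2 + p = p*(p + 1)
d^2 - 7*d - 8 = (d - 8)*(d + 1)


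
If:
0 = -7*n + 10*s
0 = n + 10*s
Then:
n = 0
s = 0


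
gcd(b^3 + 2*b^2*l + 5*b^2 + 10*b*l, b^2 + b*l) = b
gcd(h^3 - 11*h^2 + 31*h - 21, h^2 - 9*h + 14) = h - 7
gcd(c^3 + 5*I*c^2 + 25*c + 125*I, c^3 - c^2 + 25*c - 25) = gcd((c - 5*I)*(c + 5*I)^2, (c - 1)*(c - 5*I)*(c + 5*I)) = c^2 + 25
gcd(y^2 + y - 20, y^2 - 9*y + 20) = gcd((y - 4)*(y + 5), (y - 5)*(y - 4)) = y - 4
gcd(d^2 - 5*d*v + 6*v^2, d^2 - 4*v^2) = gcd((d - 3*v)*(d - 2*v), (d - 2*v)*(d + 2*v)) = -d + 2*v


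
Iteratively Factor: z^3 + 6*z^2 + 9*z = (z + 3)*(z^2 + 3*z) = (z + 3)^2*(z)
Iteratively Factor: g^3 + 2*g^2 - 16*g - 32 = (g + 4)*(g^2 - 2*g - 8) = (g + 2)*(g + 4)*(g - 4)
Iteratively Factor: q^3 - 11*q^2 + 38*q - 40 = (q - 4)*(q^2 - 7*q + 10) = (q - 4)*(q - 2)*(q - 5)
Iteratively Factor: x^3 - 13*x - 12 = (x - 4)*(x^2 + 4*x + 3) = (x - 4)*(x + 3)*(x + 1)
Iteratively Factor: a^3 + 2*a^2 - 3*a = (a - 1)*(a^2 + 3*a) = (a - 1)*(a + 3)*(a)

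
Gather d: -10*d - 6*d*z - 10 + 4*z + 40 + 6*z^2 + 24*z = d*(-6*z - 10) + 6*z^2 + 28*z + 30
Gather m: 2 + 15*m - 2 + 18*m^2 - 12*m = 18*m^2 + 3*m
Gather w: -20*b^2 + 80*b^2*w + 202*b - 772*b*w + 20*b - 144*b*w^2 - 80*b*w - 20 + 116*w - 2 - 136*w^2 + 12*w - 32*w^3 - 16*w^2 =-20*b^2 + 222*b - 32*w^3 + w^2*(-144*b - 152) + w*(80*b^2 - 852*b + 128) - 22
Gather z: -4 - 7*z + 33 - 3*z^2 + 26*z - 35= -3*z^2 + 19*z - 6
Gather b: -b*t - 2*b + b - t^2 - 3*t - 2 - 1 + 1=b*(-t - 1) - t^2 - 3*t - 2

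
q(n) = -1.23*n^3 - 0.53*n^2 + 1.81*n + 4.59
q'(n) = -3.69*n^2 - 1.06*n + 1.81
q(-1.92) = 7.87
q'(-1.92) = -9.76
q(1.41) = 2.64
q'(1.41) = -7.02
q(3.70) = -58.27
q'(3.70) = -52.63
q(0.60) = 5.22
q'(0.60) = -0.15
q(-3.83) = 58.99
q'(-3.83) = -48.26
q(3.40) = -43.73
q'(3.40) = -44.45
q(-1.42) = 4.47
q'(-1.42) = -4.13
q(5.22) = -175.35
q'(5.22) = -104.27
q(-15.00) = 4009.44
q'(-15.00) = -812.54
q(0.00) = 4.59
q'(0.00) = 1.81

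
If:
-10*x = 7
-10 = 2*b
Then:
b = -5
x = -7/10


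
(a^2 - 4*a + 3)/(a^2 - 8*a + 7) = (a - 3)/(a - 7)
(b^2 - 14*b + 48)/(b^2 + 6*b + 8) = (b^2 - 14*b + 48)/(b^2 + 6*b + 8)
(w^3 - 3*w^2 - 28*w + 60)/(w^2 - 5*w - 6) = (w^2 + 3*w - 10)/(w + 1)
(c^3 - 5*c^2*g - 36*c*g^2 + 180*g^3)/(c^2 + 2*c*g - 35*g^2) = (c^2 - 36*g^2)/(c + 7*g)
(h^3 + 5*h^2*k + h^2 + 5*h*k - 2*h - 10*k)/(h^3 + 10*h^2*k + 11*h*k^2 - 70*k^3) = (h^2 + h - 2)/(h^2 + 5*h*k - 14*k^2)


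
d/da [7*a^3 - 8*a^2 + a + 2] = 21*a^2 - 16*a + 1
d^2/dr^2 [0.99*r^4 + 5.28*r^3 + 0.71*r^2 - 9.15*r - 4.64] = 11.88*r^2 + 31.68*r + 1.42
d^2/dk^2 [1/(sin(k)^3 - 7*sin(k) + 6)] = (-9*sin(k)^6 + 26*sin(k)^4 + 54*sin(k)^3 - 91*sin(k)^2 - 78*sin(k) + 98)/(sin(k)^3 - 7*sin(k) + 6)^3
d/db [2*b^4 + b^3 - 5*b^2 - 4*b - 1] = 8*b^3 + 3*b^2 - 10*b - 4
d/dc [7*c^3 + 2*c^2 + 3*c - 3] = 21*c^2 + 4*c + 3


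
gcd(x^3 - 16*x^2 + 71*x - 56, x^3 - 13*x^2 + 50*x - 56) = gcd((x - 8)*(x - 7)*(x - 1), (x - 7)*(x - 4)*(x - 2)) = x - 7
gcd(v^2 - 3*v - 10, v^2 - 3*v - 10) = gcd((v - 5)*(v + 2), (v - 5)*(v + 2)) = v^2 - 3*v - 10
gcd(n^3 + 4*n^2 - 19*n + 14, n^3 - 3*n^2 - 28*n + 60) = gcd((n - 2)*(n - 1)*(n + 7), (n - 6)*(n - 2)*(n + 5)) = n - 2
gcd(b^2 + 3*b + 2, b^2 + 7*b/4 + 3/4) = b + 1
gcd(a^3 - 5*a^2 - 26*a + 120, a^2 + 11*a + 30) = a + 5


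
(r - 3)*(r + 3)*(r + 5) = r^3 + 5*r^2 - 9*r - 45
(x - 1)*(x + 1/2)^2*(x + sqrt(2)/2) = x^4 + sqrt(2)*x^3/2 - 3*x^2/4 - 3*sqrt(2)*x/8 - x/4 - sqrt(2)/8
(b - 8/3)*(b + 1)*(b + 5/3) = b^3 - 49*b/9 - 40/9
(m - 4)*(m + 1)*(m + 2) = m^3 - m^2 - 10*m - 8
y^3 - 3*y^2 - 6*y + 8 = (y - 4)*(y - 1)*(y + 2)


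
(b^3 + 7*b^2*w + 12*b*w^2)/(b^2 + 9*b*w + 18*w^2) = b*(b + 4*w)/(b + 6*w)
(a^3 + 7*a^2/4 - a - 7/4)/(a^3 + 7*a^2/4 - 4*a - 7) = (a^2 - 1)/(a^2 - 4)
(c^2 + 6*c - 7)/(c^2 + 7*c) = (c - 1)/c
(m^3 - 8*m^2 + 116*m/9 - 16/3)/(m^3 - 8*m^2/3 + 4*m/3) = (m^2 - 22*m/3 + 8)/(m*(m - 2))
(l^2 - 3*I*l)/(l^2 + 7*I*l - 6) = l*(l - 3*I)/(l^2 + 7*I*l - 6)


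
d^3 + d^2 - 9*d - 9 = (d - 3)*(d + 1)*(d + 3)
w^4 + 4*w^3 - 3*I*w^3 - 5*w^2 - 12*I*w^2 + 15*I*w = w*(w - 1)*(w + 5)*(w - 3*I)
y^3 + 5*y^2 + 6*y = y*(y + 2)*(y + 3)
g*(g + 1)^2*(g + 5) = g^4 + 7*g^3 + 11*g^2 + 5*g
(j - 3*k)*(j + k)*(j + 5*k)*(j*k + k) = j^4*k + 3*j^3*k^2 + j^3*k - 13*j^2*k^3 + 3*j^2*k^2 - 15*j*k^4 - 13*j*k^3 - 15*k^4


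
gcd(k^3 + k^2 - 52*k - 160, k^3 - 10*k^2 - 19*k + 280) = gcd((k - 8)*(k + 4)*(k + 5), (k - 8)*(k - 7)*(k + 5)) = k^2 - 3*k - 40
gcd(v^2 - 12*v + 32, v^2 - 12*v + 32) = v^2 - 12*v + 32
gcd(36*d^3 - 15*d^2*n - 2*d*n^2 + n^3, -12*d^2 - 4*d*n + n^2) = 1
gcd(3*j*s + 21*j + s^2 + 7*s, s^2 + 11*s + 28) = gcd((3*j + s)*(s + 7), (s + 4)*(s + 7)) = s + 7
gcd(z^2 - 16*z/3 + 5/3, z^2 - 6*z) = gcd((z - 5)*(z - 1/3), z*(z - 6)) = 1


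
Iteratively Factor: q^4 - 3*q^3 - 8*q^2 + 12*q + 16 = (q + 2)*(q^3 - 5*q^2 + 2*q + 8) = (q - 2)*(q + 2)*(q^2 - 3*q - 4) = (q - 4)*(q - 2)*(q + 2)*(q + 1)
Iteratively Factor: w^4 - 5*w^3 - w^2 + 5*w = (w - 1)*(w^3 - 4*w^2 - 5*w) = (w - 5)*(w - 1)*(w^2 + w) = w*(w - 5)*(w - 1)*(w + 1)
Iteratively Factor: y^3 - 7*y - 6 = (y - 3)*(y^2 + 3*y + 2) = (y - 3)*(y + 1)*(y + 2)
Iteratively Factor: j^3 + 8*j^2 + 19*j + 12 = (j + 3)*(j^2 + 5*j + 4) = (j + 3)*(j + 4)*(j + 1)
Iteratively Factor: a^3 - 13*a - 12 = (a - 4)*(a^2 + 4*a + 3) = (a - 4)*(a + 3)*(a + 1)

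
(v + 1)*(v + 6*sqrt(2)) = v^2 + v + 6*sqrt(2)*v + 6*sqrt(2)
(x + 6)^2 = x^2 + 12*x + 36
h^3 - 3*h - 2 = (h - 2)*(h + 1)^2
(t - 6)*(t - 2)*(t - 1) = t^3 - 9*t^2 + 20*t - 12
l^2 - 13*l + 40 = (l - 8)*(l - 5)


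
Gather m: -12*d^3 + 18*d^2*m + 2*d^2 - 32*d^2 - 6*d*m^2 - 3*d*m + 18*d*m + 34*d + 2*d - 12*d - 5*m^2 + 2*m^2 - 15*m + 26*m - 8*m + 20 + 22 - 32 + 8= -12*d^3 - 30*d^2 + 24*d + m^2*(-6*d - 3) + m*(18*d^2 + 15*d + 3) + 18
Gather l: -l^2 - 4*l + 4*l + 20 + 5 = 25 - l^2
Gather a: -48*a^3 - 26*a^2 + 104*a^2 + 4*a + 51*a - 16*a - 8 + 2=-48*a^3 + 78*a^2 + 39*a - 6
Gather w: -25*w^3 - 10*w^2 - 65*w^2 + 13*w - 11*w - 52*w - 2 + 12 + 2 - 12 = -25*w^3 - 75*w^2 - 50*w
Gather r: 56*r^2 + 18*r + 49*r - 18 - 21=56*r^2 + 67*r - 39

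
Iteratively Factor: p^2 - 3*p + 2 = (p - 1)*(p - 2)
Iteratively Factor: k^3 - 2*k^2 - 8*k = (k + 2)*(k^2 - 4*k) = k*(k + 2)*(k - 4)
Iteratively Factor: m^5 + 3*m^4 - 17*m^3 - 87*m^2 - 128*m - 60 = (m - 5)*(m^4 + 8*m^3 + 23*m^2 + 28*m + 12) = (m - 5)*(m + 2)*(m^3 + 6*m^2 + 11*m + 6) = (m - 5)*(m + 1)*(m + 2)*(m^2 + 5*m + 6) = (m - 5)*(m + 1)*(m + 2)*(m + 3)*(m + 2)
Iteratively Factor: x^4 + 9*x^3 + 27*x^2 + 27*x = (x + 3)*(x^3 + 6*x^2 + 9*x) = (x + 3)^2*(x^2 + 3*x) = x*(x + 3)^2*(x + 3)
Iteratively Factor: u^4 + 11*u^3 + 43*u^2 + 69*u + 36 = (u + 4)*(u^3 + 7*u^2 + 15*u + 9) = (u + 3)*(u + 4)*(u^2 + 4*u + 3) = (u + 1)*(u + 3)*(u + 4)*(u + 3)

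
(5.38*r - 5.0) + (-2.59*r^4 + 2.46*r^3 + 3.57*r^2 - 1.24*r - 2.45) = -2.59*r^4 + 2.46*r^3 + 3.57*r^2 + 4.14*r - 7.45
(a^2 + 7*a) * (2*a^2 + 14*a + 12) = 2*a^4 + 28*a^3 + 110*a^2 + 84*a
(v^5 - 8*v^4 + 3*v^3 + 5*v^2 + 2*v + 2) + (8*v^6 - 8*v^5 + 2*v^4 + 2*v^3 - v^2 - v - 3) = 8*v^6 - 7*v^5 - 6*v^4 + 5*v^3 + 4*v^2 + v - 1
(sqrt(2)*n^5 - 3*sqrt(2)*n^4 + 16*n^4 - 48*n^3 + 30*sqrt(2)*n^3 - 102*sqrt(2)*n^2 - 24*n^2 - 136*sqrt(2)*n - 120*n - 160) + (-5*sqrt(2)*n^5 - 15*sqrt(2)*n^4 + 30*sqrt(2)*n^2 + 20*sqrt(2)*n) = -4*sqrt(2)*n^5 - 18*sqrt(2)*n^4 + 16*n^4 - 48*n^3 + 30*sqrt(2)*n^3 - 72*sqrt(2)*n^2 - 24*n^2 - 116*sqrt(2)*n - 120*n - 160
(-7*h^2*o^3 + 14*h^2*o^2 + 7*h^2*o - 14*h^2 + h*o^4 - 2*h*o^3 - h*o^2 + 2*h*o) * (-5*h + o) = 35*h^3*o^3 - 70*h^3*o^2 - 35*h^3*o + 70*h^3 - 12*h^2*o^4 + 24*h^2*o^3 + 12*h^2*o^2 - 24*h^2*o + h*o^5 - 2*h*o^4 - h*o^3 + 2*h*o^2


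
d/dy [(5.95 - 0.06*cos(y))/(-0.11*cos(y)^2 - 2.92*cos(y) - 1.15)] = (0.0066*cos(y)^2 - 1.309*cos(y) - 17.443)*sin(y)/(0.0121*cos(y)^4 + 0.6424*cos(y)^3 + 8.7794*cos(y)^2 + 6.716*cos(y) + 1.3225)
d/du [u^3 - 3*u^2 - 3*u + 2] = 3*u^2 - 6*u - 3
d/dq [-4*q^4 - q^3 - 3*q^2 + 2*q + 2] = -16*q^3 - 3*q^2 - 6*q + 2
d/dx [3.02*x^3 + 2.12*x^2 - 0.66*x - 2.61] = 9.06*x^2 + 4.24*x - 0.66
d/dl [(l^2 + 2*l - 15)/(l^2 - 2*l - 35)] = -4/(l^2 - 14*l + 49)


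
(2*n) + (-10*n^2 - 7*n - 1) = -10*n^2 - 5*n - 1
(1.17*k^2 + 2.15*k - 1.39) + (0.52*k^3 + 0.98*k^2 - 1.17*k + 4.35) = 0.52*k^3 + 2.15*k^2 + 0.98*k + 2.96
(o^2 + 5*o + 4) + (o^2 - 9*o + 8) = 2*o^2 - 4*o + 12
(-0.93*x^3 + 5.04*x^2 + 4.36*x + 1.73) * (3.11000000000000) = -2.8923*x^3 + 15.6744*x^2 + 13.5596*x + 5.3803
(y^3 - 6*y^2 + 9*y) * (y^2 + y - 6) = y^5 - 5*y^4 - 3*y^3 + 45*y^2 - 54*y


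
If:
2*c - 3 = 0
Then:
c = 3/2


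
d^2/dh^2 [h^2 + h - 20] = 2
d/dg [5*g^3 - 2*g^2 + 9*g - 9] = 15*g^2 - 4*g + 9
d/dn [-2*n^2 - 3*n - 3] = -4*n - 3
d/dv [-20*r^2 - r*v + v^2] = -r + 2*v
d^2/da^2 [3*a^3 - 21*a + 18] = 18*a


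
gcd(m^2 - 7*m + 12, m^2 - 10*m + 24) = m - 4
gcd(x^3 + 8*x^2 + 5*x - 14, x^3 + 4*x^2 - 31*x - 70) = x^2 + 9*x + 14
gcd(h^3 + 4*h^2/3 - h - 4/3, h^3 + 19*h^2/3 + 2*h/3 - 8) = h^2 + h/3 - 4/3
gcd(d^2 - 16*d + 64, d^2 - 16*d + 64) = d^2 - 16*d + 64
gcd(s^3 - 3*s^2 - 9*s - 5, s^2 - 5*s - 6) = s + 1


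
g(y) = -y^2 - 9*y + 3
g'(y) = -2*y - 9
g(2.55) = -26.45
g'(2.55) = -14.10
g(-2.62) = 19.72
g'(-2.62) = -3.76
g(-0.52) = 7.41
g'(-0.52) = -7.96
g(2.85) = -30.77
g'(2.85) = -14.70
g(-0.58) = 7.88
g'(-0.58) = -7.84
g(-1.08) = 11.55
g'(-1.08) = -6.84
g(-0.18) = 4.59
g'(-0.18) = -8.64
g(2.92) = -31.81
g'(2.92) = -14.84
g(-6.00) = 21.00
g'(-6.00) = 3.00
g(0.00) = 3.00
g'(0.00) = -9.00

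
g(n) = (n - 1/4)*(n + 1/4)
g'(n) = 2*n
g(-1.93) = 3.66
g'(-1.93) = -3.86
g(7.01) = 49.08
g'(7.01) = 14.02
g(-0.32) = 0.04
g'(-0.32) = -0.64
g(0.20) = -0.02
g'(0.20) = 0.40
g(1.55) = 2.34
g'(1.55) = 3.10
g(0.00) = -0.06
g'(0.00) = 0.00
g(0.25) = 0.00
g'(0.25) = 0.50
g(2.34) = 5.41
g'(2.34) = 4.68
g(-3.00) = 8.94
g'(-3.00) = -6.00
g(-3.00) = 8.94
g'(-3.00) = -6.00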